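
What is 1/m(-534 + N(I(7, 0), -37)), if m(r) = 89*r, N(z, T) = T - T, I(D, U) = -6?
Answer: -1/47526 ≈ -2.1041e-5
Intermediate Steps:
N(z, T) = 0
1/m(-534 + N(I(7, 0), -37)) = 1/(89*(-534 + 0)) = 1/(89*(-534)) = 1/(-47526) = -1/47526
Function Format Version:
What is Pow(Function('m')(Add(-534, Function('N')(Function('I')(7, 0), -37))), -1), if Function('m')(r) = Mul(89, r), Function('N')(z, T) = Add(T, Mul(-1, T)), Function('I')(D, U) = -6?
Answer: Rational(-1, 47526) ≈ -2.1041e-5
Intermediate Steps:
Function('N')(z, T) = 0
Pow(Function('m')(Add(-534, Function('N')(Function('I')(7, 0), -37))), -1) = Pow(Mul(89, Add(-534, 0)), -1) = Pow(Mul(89, -534), -1) = Pow(-47526, -1) = Rational(-1, 47526)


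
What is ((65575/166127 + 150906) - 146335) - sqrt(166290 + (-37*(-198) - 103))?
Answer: 759432092/166127 - sqrt(173513) ≈ 4154.8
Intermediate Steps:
((65575/166127 + 150906) - 146335) - sqrt(166290 + (-37*(-198) - 103)) = ((65575*(1/166127) + 150906) - 146335) - sqrt(166290 + (7326 - 103)) = ((65575/166127 + 150906) - 146335) - sqrt(166290 + 7223) = (25069626637/166127 - 146335) - sqrt(173513) = 759432092/166127 - sqrt(173513)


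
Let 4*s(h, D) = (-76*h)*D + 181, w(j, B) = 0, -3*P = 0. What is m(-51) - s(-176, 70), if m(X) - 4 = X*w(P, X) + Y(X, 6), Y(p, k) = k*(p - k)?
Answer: -937853/4 ≈ -2.3446e+5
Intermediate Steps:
P = 0 (P = -1/3*0 = 0)
s(h, D) = 181/4 - 19*D*h (s(h, D) = ((-76*h)*D + 181)/4 = (-76*D*h + 181)/4 = (181 - 76*D*h)/4 = 181/4 - 19*D*h)
m(X) = -32 + 6*X (m(X) = 4 + (X*0 + 6*(X - 1*6)) = 4 + (0 + 6*(X - 6)) = 4 + (0 + 6*(-6 + X)) = 4 + (0 + (-36 + 6*X)) = 4 + (-36 + 6*X) = -32 + 6*X)
m(-51) - s(-176, 70) = (-32 + 6*(-51)) - (181/4 - 19*70*(-176)) = (-32 - 306) - (181/4 + 234080) = -338 - 1*936501/4 = -338 - 936501/4 = -937853/4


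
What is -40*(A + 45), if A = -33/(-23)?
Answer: -42720/23 ≈ -1857.4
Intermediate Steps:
A = 33/23 (A = -33*(-1/23) = 33/23 ≈ 1.4348)
-40*(A + 45) = -40*(33/23 + 45) = -40*1068/23 = -42720/23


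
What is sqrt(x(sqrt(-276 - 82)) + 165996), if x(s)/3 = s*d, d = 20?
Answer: 2*sqrt(41499 + 15*I*sqrt(358)) ≈ 407.43 + 1.3932*I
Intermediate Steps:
x(s) = 60*s (x(s) = 3*(s*20) = 3*(20*s) = 60*s)
sqrt(x(sqrt(-276 - 82)) + 165996) = sqrt(60*sqrt(-276 - 82) + 165996) = sqrt(60*sqrt(-358) + 165996) = sqrt(60*(I*sqrt(358)) + 165996) = sqrt(60*I*sqrt(358) + 165996) = sqrt(165996 + 60*I*sqrt(358))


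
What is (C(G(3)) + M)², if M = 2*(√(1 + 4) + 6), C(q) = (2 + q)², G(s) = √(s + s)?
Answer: (12 + (2 + √6)² + 2*√5)² ≈ 1315.5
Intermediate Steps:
G(s) = √2*√s (G(s) = √(2*s) = √2*√s)
M = 12 + 2*√5 (M = 2*(√5 + 6) = 2*(6 + √5) = 12 + 2*√5 ≈ 16.472)
(C(G(3)) + M)² = ((2 + √2*√3)² + (12 + 2*√5))² = ((2 + √6)² + (12 + 2*√5))² = (12 + (2 + √6)² + 2*√5)²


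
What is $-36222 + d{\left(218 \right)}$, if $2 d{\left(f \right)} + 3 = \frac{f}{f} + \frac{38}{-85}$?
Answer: $- \frac{3078974}{85} \approx -36223.0$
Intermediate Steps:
$d{\left(f \right)} = - \frac{104}{85}$ ($d{\left(f \right)} = - \frac{3}{2} + \frac{\frac{f}{f} + \frac{38}{-85}}{2} = - \frac{3}{2} + \frac{1 + 38 \left(- \frac{1}{85}\right)}{2} = - \frac{3}{2} + \frac{1 - \frac{38}{85}}{2} = - \frac{3}{2} + \frac{1}{2} \cdot \frac{47}{85} = - \frac{3}{2} + \frac{47}{170} = - \frac{104}{85}$)
$-36222 + d{\left(218 \right)} = -36222 - \frac{104}{85} = - \frac{3078974}{85}$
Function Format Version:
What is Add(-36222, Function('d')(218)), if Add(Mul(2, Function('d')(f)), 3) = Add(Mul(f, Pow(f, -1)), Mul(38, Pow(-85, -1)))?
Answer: Rational(-3078974, 85) ≈ -36223.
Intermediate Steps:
Function('d')(f) = Rational(-104, 85) (Function('d')(f) = Add(Rational(-3, 2), Mul(Rational(1, 2), Add(Mul(f, Pow(f, -1)), Mul(38, Pow(-85, -1))))) = Add(Rational(-3, 2), Mul(Rational(1, 2), Add(1, Mul(38, Rational(-1, 85))))) = Add(Rational(-3, 2), Mul(Rational(1, 2), Add(1, Rational(-38, 85)))) = Add(Rational(-3, 2), Mul(Rational(1, 2), Rational(47, 85))) = Add(Rational(-3, 2), Rational(47, 170)) = Rational(-104, 85))
Add(-36222, Function('d')(218)) = Add(-36222, Rational(-104, 85)) = Rational(-3078974, 85)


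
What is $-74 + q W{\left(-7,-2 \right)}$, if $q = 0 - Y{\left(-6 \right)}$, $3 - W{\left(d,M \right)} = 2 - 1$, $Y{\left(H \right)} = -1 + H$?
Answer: $-60$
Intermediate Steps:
$W{\left(d,M \right)} = 2$ ($W{\left(d,M \right)} = 3 - \left(2 - 1\right) = 3 - 1 = 2$)
$q = 7$ ($q = 0 - \left(-1 - 6\right) = 0 - -7 = 0 + 7 = 7$)
$-74 + q W{\left(-7,-2 \right)} = -74 + 7 \cdot 2 = -74 + 14 = -60$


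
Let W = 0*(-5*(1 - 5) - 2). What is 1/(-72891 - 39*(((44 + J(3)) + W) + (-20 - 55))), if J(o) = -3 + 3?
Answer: -1/71682 ≈ -1.3950e-5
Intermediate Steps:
J(o) = 0
W = 0 (W = 0*(-5*(-4) - 2) = 0*(20 - 2) = 0*18 = 0)
1/(-72891 - 39*(((44 + J(3)) + W) + (-20 - 55))) = 1/(-72891 - 39*(((44 + 0) + 0) + (-20 - 55))) = 1/(-72891 - 39*((44 + 0) - 75)) = 1/(-72891 - 39*(44 - 75)) = 1/(-72891 - 39*(-31)) = 1/(-72891 + 1209) = 1/(-71682) = -1/71682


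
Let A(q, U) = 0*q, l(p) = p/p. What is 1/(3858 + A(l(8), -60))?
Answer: 1/3858 ≈ 0.00025920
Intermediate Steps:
l(p) = 1
A(q, U) = 0
1/(3858 + A(l(8), -60)) = 1/(3858 + 0) = 1/3858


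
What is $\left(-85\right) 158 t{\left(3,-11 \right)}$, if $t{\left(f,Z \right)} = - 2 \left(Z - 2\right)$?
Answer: $-349180$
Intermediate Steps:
$t{\left(f,Z \right)} = 4 - 2 Z$ ($t{\left(f,Z \right)} = - 2 \left(-2 + Z\right) = 4 - 2 Z$)
$\left(-85\right) 158 t{\left(3,-11 \right)} = \left(-85\right) 158 \left(4 - -22\right) = - 13430 \left(4 + 22\right) = \left(-13430\right) 26 = -349180$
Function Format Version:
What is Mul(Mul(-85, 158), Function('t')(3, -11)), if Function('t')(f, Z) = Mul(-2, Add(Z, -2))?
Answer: -349180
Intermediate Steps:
Function('t')(f, Z) = Add(4, Mul(-2, Z)) (Function('t')(f, Z) = Mul(-2, Add(-2, Z)) = Add(4, Mul(-2, Z)))
Mul(Mul(-85, 158), Function('t')(3, -11)) = Mul(Mul(-85, 158), Add(4, Mul(-2, -11))) = Mul(-13430, Add(4, 22)) = Mul(-13430, 26) = -349180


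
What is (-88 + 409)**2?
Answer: 103041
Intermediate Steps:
(-88 + 409)**2 = 321**2 = 103041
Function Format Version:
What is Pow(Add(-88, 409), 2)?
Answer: 103041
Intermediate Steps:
Pow(Add(-88, 409), 2) = Pow(321, 2) = 103041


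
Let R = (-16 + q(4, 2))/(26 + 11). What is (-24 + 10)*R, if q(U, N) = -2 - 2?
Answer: 280/37 ≈ 7.5676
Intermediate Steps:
q(U, N) = -4
R = -20/37 (R = (-16 - 4)/(26 + 11) = -20/37 ≈ -0.54054)
(-24 + 10)*R = (-24 + 10)*(-20/37) = -14*(-20/37) = 280/37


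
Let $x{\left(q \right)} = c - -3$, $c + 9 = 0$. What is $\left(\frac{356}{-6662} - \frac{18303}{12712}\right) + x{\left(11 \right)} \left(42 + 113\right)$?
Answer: $- \frac{39442844989}{42343672} \approx -931.49$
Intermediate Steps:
$c = -9$ ($c = -9 + 0 = -9$)
$x{\left(q \right)} = -6$ ($x{\left(q \right)} = -9 - -3 = -9 + 3 = -6$)
$\left(\frac{356}{-6662} - \frac{18303}{12712}\right) + x{\left(11 \right)} \left(42 + 113\right) = \left(\frac{356}{-6662} - \frac{18303}{12712}\right) - 6 \left(42 + 113\right) = \left(356 \left(- \frac{1}{6662}\right) - \frac{18303}{12712}\right) - 930 = \left(- \frac{178}{3331} - \frac{18303}{12712}\right) - 930 = - \frac{63230029}{42343672} - 930 = - \frac{39442844989}{42343672}$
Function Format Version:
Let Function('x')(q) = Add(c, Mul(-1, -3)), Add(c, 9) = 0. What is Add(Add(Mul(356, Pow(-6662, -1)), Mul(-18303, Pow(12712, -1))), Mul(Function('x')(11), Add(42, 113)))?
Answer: Rational(-39442844989, 42343672) ≈ -931.49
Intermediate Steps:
c = -9 (c = Add(-9, 0) = -9)
Function('x')(q) = -6 (Function('x')(q) = Add(-9, Mul(-1, -3)) = Add(-9, 3) = -6)
Add(Add(Mul(356, Pow(-6662, -1)), Mul(-18303, Pow(12712, -1))), Mul(Function('x')(11), Add(42, 113))) = Add(Add(Mul(356, Pow(-6662, -1)), Mul(-18303, Pow(12712, -1))), Mul(-6, Add(42, 113))) = Add(Add(Mul(356, Rational(-1, 6662)), Mul(-18303, Rational(1, 12712))), Mul(-6, 155)) = Add(Add(Rational(-178, 3331), Rational(-18303, 12712)), -930) = Add(Rational(-63230029, 42343672), -930) = Rational(-39442844989, 42343672)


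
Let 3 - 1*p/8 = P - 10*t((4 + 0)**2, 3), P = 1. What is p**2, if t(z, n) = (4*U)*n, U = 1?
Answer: 952576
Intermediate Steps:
t(z, n) = 4*n (t(z, n) = (4*1)*n = 4*n)
p = 976 (p = 24 - 8*(1 - 40*3) = 24 - 8*(1 - 10*12) = 24 - 8*(1 - 120) = 24 - 8*(-119) = 24 + 952 = 976)
p**2 = 976**2 = 952576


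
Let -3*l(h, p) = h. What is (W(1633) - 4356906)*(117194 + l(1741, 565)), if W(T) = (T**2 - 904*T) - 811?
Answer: -1108037405660/3 ≈ -3.6935e+11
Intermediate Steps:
l(h, p) = -h/3
W(T) = -811 + T**2 - 904*T
(W(1633) - 4356906)*(117194 + l(1741, 565)) = ((-811 + 1633**2 - 904*1633) - 4356906)*(117194 - 1/3*1741) = ((-811 + 2666689 - 1476232) - 4356906)*(117194 - 1741/3) = (1189646 - 4356906)*(349841/3) = -3167260*349841/3 = -1108037405660/3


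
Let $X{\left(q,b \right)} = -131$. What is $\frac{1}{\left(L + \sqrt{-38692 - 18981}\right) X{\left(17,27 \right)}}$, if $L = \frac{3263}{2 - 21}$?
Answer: $\frac{61997}{4122192982} + \frac{2527 i \sqrt{1177}}{4122192982} \approx 1.504 \cdot 10^{-5} + 2.1031 \cdot 10^{-5} i$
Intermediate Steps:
$L = - \frac{3263}{19}$ ($L = \frac{3263}{-19} = 3263 \left(- \frac{1}{19}\right) = - \frac{3263}{19} \approx -171.74$)
$\frac{1}{\left(L + \sqrt{-38692 - 18981}\right) X{\left(17,27 \right)}} = \frac{1}{\left(- \frac{3263}{19} + \sqrt{-38692 - 18981}\right) \left(-131\right)} = \frac{1}{- \frac{3263}{19} + \sqrt{-57673}} \left(- \frac{1}{131}\right) = \frac{1}{- \frac{3263}{19} + 7 i \sqrt{1177}} \left(- \frac{1}{131}\right) = - \frac{1}{131 \left(- \frac{3263}{19} + 7 i \sqrt{1177}\right)}$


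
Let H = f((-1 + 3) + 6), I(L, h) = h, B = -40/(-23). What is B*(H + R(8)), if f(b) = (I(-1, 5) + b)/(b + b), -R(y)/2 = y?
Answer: -1215/46 ≈ -26.413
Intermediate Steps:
R(y) = -2*y
B = 40/23 (B = -40*(-1/23) = 40/23 ≈ 1.7391)
f(b) = (5 + b)/(2*b) (f(b) = (5 + b)/(b + b) = (5 + b)/((2*b)) = (5 + b)*(1/(2*b)) = (5 + b)/(2*b))
H = 13/16 (H = (5 + ((-1 + 3) + 6))/(2*((-1 + 3) + 6)) = (5 + (2 + 6))/(2*(2 + 6)) = (½)*(5 + 8)/8 = (½)*(⅛)*13 = 13/16 ≈ 0.81250)
B*(H + R(8)) = 40*(13/16 - 2*8)/23 = 40*(13/16 - 16)/23 = (40/23)*(-243/16) = -1215/46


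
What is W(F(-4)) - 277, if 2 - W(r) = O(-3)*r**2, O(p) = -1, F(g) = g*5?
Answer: 125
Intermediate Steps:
F(g) = 5*g
W(r) = 2 + r**2 (W(r) = 2 - (-1)*r**2 = 2 + r**2)
W(F(-4)) - 277 = (2 + (5*(-4))**2) - 277 = (2 + (-20)**2) - 277 = (2 + 400) - 277 = 402 - 277 = 125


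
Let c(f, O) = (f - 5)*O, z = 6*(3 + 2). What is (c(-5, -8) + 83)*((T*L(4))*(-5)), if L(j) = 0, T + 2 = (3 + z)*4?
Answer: 0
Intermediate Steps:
z = 30 (z = 6*5 = 30)
c(f, O) = O*(-5 + f) (c(f, O) = (-5 + f)*O = O*(-5 + f))
T = 130 (T = -2 + (3 + 30)*4 = -2 + 33*4 = -2 + 132 = 130)
(c(-5, -8) + 83)*((T*L(4))*(-5)) = (-8*(-5 - 5) + 83)*((130*0)*(-5)) = (-8*(-10) + 83)*(0*(-5)) = (80 + 83)*0 = 163*0 = 0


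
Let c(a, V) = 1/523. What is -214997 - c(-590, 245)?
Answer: -112443432/523 ≈ -2.1500e+5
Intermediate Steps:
c(a, V) = 1/523
-214997 - c(-590, 245) = -214997 - 1*1/523 = -214997 - 1/523 = -112443432/523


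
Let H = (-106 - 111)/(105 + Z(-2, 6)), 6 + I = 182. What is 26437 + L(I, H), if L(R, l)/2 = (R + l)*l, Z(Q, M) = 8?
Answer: 329036839/12769 ≈ 25768.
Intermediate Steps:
I = 176 (I = -6 + 182 = 176)
H = -217/113 (H = (-106 - 111)/(105 + 8) = -217/113 ≈ -1.9204)
L(R, l) = 2*l*(R + l) (L(R, l) = 2*((R + l)*l) = 2*(l*(R + l)) = 2*l*(R + l))
26437 + L(I, H) = 26437 + 2*(-217/113)*(176 - 217/113) = 26437 + 2*(-217/113)*(19671/113) = 26437 - 8537214/12769 = 329036839/12769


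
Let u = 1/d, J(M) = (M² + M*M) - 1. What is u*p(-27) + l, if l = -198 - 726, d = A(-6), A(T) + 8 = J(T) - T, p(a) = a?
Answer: -21261/23 ≈ -924.39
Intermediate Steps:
J(M) = -1 + 2*M² (J(M) = (M² + M²) - 1 = 2*M² - 1 = -1 + 2*M²)
A(T) = -9 - T + 2*T² (A(T) = -8 + ((-1 + 2*T²) - T) = -8 + (-1 - T + 2*T²) = -9 - T + 2*T²)
d = 69 (d = -9 - 1*(-6) + 2*(-6)² = -9 + 6 + 2*36 = -9 + 6 + 72 = 69)
u = 1/69 ≈ 0.014493
l = -924
u*p(-27) + l = (1/69)*(-27) - 924 = -9/23 - 924 = -21261/23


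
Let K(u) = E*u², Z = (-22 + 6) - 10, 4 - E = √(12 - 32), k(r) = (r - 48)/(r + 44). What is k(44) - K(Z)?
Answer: -59489/22 + 1352*I*√5 ≈ -2704.0 + 3023.2*I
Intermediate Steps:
k(r) = (-48 + r)/(44 + r)
E = 4 - 2*I*√5 (E = 4 - √(12 - 32) = 4 - √(-20) = 4 - 2*I*√5 ≈ 4.0 - 4.4721*I)
Z = -26 (Z = -16 - 10 = -26)
K(u) = u²*(4 - 2*I*√5) (K(u) = (4 - 2*I*√5)*u² = u²*(4 - 2*I*√5))
k(44) - K(Z) = (-48 + 44)/(44 + 44) - 2*(-26)²*(2 - I*√5) = -4/88 - 2*676*(2 - I*√5) = (1/88)*(-4) - (2704 - 1352*I*√5) = -1/22 + (-2704 + 1352*I*√5) = -59489/22 + 1352*I*√5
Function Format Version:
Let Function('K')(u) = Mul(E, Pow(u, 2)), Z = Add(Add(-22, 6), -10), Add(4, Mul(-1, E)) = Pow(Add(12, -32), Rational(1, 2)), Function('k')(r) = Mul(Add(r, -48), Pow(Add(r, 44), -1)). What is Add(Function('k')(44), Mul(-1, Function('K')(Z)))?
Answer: Add(Rational(-59489, 22), Mul(1352, I, Pow(5, Rational(1, 2)))) ≈ Add(-2704.0, Mul(3023.2, I))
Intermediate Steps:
Function('k')(r) = Mul(Pow(Add(44, r), -1), Add(-48, r)) (Function('k')(r) = Mul(Add(-48, r), Pow(Add(44, r), -1)) = Mul(Pow(Add(44, r), -1), Add(-48, r)))
E = Add(4, Mul(-2, I, Pow(5, Rational(1, 2)))) (E = Add(4, Mul(-1, Pow(Add(12, -32), Rational(1, 2)))) = Add(4, Mul(-1, Pow(-20, Rational(1, 2)))) = Add(4, Mul(-1, Mul(2, I, Pow(5, Rational(1, 2))))) = Add(4, Mul(-2, I, Pow(5, Rational(1, 2)))) ≈ Add(4.0000, Mul(-4.4721, I)))
Z = -26 (Z = Add(-16, -10) = -26)
Function('K')(u) = Mul(Pow(u, 2), Add(4, Mul(-2, I, Pow(5, Rational(1, 2))))) (Function('K')(u) = Mul(Add(4, Mul(-2, I, Pow(5, Rational(1, 2)))), Pow(u, 2)) = Mul(Pow(u, 2), Add(4, Mul(-2, I, Pow(5, Rational(1, 2))))))
Add(Function('k')(44), Mul(-1, Function('K')(Z))) = Add(Mul(Pow(Add(44, 44), -1), Add(-48, 44)), Mul(-1, Mul(2, Pow(-26, 2), Add(2, Mul(-1, I, Pow(5, Rational(1, 2))))))) = Add(Mul(Pow(88, -1), -4), Mul(-1, Mul(2, 676, Add(2, Mul(-1, I, Pow(5, Rational(1, 2))))))) = Add(Mul(Rational(1, 88), -4), Mul(-1, Add(2704, Mul(-1352, I, Pow(5, Rational(1, 2)))))) = Add(Rational(-1, 22), Add(-2704, Mul(1352, I, Pow(5, Rational(1, 2))))) = Add(Rational(-59489, 22), Mul(1352, I, Pow(5, Rational(1, 2))))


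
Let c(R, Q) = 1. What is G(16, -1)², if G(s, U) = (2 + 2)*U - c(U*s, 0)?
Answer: 25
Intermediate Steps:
G(s, U) = -1 + 4*U (G(s, U) = (2 + 2)*U - 1*1 = 4*U - 1 = -1 + 4*U)
G(16, -1)² = (-1 + 4*(-1))² = (-1 - 4)² = (-5)² = 25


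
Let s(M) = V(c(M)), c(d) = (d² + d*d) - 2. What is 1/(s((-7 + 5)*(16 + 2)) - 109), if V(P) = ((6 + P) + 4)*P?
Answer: 1/6733891 ≈ 1.4850e-7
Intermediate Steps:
c(d) = -2 + 2*d² (c(d) = (d² + d²) - 2 = 2*d² - 2 = -2 + 2*d²)
V(P) = P*(10 + P) (V(P) = (10 + P)*P = P*(10 + P))
s(M) = (-2 + 2*M²)*(8 + 2*M²) (s(M) = (-2 + 2*M²)*(10 + (-2 + 2*M²)) = (-2 + 2*M²)*(8 + 2*M²))
1/(s((-7 + 5)*(16 + 2)) - 109) = 1/(4*(-1 + ((-7 + 5)*(16 + 2))²)*(4 + ((-7 + 5)*(16 + 2))²) - 109) = 1/(4*(-1 + (-2*18)²)*(4 + (-2*18)²) - 109) = 1/(4*(-1 + (-36)²)*(4 + (-36)²) - 109) = 1/(4*(-1 + 1296)*(4 + 1296) - 109) = 1/(4*1295*1300 - 109) = 1/(6734000 - 109) = 1/6733891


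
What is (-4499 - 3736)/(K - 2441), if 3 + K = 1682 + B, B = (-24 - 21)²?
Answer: -2745/421 ≈ -6.5202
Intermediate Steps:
B = 2025 (B = (-45)² = 2025)
K = 3704 (K = -3 + (1682 + 2025) = -3 + 3707 = 3704)
(-4499 - 3736)/(K - 2441) = (-4499 - 3736)/(3704 - 2441) = -8235/1263 = -8235*1/1263 = -2745/421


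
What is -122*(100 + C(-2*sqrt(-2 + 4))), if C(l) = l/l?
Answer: -12322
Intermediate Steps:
C(l) = 1
-122*(100 + C(-2*sqrt(-2 + 4))) = -122*(100 + 1) = -122*101 = -12322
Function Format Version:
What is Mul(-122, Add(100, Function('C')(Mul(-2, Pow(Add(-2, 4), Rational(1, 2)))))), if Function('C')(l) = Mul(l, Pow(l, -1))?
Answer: -12322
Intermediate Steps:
Function('C')(l) = 1
Mul(-122, Add(100, Function('C')(Mul(-2, Pow(Add(-2, 4), Rational(1, 2)))))) = Mul(-122, Add(100, 1)) = Mul(-122, 101) = -12322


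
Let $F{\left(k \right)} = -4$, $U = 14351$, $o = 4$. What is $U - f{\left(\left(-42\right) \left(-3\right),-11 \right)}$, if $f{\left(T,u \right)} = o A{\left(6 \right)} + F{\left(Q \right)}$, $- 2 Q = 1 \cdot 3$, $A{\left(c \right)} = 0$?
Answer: $14355$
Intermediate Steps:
$Q = - \frac{3}{2}$ ($Q = - \frac{1 \cdot 3}{2} = \left(- \frac{1}{2}\right) 3 = - \frac{3}{2} \approx -1.5$)
$f{\left(T,u \right)} = -4$ ($f{\left(T,u \right)} = 4 \cdot 0 - 4 = 0 - 4 = -4$)
$U - f{\left(\left(-42\right) \left(-3\right),-11 \right)} = 14351 - -4 = 14351 + 4 = 14355$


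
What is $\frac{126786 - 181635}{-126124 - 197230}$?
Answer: $\frac{54849}{323354} \approx 0.16963$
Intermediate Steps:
$\frac{126786 - 181635}{-126124 - 197230} = - \frac{54849}{-323354} = \left(-54849\right) \left(- \frac{1}{323354}\right) = \frac{54849}{323354}$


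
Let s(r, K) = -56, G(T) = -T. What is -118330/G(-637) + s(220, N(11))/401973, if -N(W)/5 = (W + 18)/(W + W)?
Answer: -3658884674/19696677 ≈ -185.76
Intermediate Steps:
N(W) = -5*(18 + W)/(2*W) (N(W) = -5*(W + 18)/(W + W) = -5*(18 + W)/(2*W))
-118330/G(-637) + s(220, N(11))/401973 = -118330/((-1*(-637))) - 56/401973 = -118330/637 - 56*1/401973 = -118330*1/637 - 56/401973 = -118330/637 - 56/401973 = -3658884674/19696677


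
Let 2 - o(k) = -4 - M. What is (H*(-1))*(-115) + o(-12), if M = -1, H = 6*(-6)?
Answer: -4135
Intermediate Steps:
H = -36
o(k) = 5 (o(k) = 2 - (-4 - 1*(-1)) = 2 - (-4 + 1) = 2 - 1*(-3) = 2 + 3 = 5)
(H*(-1))*(-115) + o(-12) = -36*(-1)*(-115) + 5 = 36*(-115) + 5 = -4140 + 5 = -4135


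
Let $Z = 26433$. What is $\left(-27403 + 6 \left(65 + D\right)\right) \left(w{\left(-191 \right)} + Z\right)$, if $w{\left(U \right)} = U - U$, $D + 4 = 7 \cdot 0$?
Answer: $-714669021$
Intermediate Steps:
$D = -4$ ($D = -4 + 7 \cdot 0 = -4 + 0 = -4$)
$w{\left(U \right)} = 0$
$\left(-27403 + 6 \left(65 + D\right)\right) \left(w{\left(-191 \right)} + Z\right) = \left(-27403 + 6 \left(65 - 4\right)\right) \left(0 + 26433\right) = \left(-27403 + 6 \cdot 61\right) 26433 = \left(-27403 + 366\right) 26433 = \left(-27037\right) 26433 = -714669021$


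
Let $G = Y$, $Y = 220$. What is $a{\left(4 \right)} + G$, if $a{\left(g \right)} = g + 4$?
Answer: $228$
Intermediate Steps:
$a{\left(g \right)} = 4 + g$
$G = 220$
$a{\left(4 \right)} + G = \left(4 + 4\right) + 220 = 8 + 220 = 228$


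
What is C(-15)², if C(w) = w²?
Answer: 50625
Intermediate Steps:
C(-15)² = ((-15)²)² = 225² = 50625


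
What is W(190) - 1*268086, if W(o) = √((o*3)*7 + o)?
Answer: -268086 + 2*√1045 ≈ -2.6802e+5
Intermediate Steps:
W(o) = √22*√o (W(o) = √((3*o)*7 + o) = √(21*o + o) = √(22*o) = √22*√o)
W(190) - 1*268086 = √22*√190 - 1*268086 = 2*√1045 - 268086 = -268086 + 2*√1045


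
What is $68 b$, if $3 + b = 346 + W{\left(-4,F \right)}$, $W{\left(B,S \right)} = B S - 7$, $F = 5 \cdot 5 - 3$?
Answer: $16864$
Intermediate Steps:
$F = 22$ ($F = 25 - 3 = 22$)
$W{\left(B,S \right)} = -7 + B S$
$b = 248$ ($b = -3 + \left(346 - 95\right) = -3 + 251 = 248$)
$68 b = 68 \cdot 248 = 16864$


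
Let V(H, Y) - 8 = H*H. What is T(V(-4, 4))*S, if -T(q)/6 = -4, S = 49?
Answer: 1176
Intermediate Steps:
V(H, Y) = 8 + H² (V(H, Y) = 8 + H*H = 8 + H²)
T(q) = 24 (T(q) = -6*(-4) = 24)
T(V(-4, 4))*S = 24*49 = 1176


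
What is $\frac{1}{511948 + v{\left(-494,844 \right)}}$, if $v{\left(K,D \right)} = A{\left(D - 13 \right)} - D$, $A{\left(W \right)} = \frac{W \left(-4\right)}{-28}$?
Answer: $\frac{7}{3578559} \approx 1.9561 \cdot 10^{-6}$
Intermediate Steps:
$A{\left(W \right)} = \frac{W}{7}$ ($A{\left(W \right)} = - 4 W \left(- \frac{1}{28}\right) = \frac{W}{7}$)
$v{\left(K,D \right)} = - \frac{13}{7} - \frac{6 D}{7}$ ($v{\left(K,D \right)} = \frac{D - 13}{7} - D = \frac{-13 + D}{7} - D = \left(- \frac{13}{7} + \frac{D}{7}\right) - D = - \frac{13}{7} - \frac{6 D}{7}$)
$\frac{1}{511948 + v{\left(-494,844 \right)}} = \frac{1}{511948 - \frac{5077}{7}} = \frac{1}{\frac{3578559}{7}} = \frac{7}{3578559}$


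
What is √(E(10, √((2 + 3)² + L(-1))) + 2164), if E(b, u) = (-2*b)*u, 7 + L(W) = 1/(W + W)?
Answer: √(2164 - 10*√70) ≈ 45.611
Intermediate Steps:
L(W) = -7 + 1/(2*W) (L(W) = -7 + 1/(W + W) = -7 + 1/(2*W))
E(b, u) = -2*b*u
√(E(10, √((2 + 3)² + L(-1))) + 2164) = √(-2*10*√((2 + 3)² + (-7 + (½)/(-1))) + 2164) = √(-2*10*√(5² + (-7 + (½)*(-1))) + 2164) = √(-2*10*√(25 + (-7 - ½)) + 2164) = √(-2*10*√(25 - 15/2) + 2164) = √(-2*10*√(35/2) + 2164) = √(-2*10*√70/2 + 2164) = √(-10*√70 + 2164) = √(2164 - 10*√70)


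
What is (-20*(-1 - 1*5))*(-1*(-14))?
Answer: 1680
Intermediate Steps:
(-20*(-1 - 1*5))*(-1*(-14)) = -20*(-1 - 5)*14 = -20*(-6)*14 = 120*14 = 1680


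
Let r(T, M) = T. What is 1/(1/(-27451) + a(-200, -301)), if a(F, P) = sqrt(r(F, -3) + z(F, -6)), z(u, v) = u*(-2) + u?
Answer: -27451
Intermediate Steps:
z(u, v) = -u (z(u, v) = -2*u + u = -u)
a(F, P) = 0 (a(F, P) = sqrt(F - F) = sqrt(0) = 0)
1/(1/(-27451) + a(-200, -301)) = 1/(1/(-27451) + 0) = 1/(-1/27451 + 0) = 1/(-1/27451) = -27451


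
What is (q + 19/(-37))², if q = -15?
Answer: 329476/1369 ≈ 240.67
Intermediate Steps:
(q + 19/(-37))² = (-15 + 19/(-37))² = (-15 + 19*(-1/37))² = (-15 - 19/37)² = (-574/37)² = 329476/1369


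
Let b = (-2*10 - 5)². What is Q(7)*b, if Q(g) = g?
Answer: 4375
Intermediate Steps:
b = 625 (b = (-20 - 5)² = (-25)² = 625)
Q(7)*b = 7*625 = 4375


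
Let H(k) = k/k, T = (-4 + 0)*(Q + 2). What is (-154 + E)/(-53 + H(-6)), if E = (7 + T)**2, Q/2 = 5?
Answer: -1527/52 ≈ -29.365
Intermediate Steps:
Q = 10 (Q = 2*5 = 10)
T = -48 (T = (-4 + 0)*(10 + 2) = -4*12 = -48)
H(k) = 1
E = 1681 (E = (7 - 48)**2 = (-41)**2 = 1681)
(-154 + E)/(-53 + H(-6)) = (-154 + 1681)/(-53 + 1) = 1527/(-52) = -1/52*1527 = -1527/52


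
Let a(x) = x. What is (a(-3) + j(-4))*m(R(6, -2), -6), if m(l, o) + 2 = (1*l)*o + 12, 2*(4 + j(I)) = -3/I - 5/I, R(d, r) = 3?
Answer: 48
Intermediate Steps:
j(I) = -4 - 4/I (j(I) = -4 + (-3/I - 5/I)/2 = -4 + (-8/I)/2 = -4 - 4/I)
m(l, o) = 10 + l*o (m(l, o) = -2 + ((1*l)*o + 12) = -2 + (l*o + 12) = -2 + (12 + l*o) = 10 + l*o)
(a(-3) + j(-4))*m(R(6, -2), -6) = (-3 + (-4 - 4/(-4)))*(10 + 3*(-6)) = (-3 + (-4 - 4*(-¼)))*(10 - 18) = (-3 + (-4 + 1))*(-8) = (-3 - 3)*(-8) = -6*(-8) = 48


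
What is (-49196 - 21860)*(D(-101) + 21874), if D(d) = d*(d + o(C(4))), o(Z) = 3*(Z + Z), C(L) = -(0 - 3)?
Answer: -2149941392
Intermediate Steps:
C(L) = 3 (C(L) = -1*(-3) = 3)
o(Z) = 6*Z (o(Z) = 3*(2*Z) = 6*Z)
D(d) = d*(18 + d) (D(d) = d*(d + 6*3) = d*(d + 18) = d*(18 + d))
(-49196 - 21860)*(D(-101) + 21874) = (-49196 - 21860)*(-101*(18 - 101) + 21874) = -71056*(-101*(-83) + 21874) = -71056*(8383 + 21874) = -71056*30257 = -2149941392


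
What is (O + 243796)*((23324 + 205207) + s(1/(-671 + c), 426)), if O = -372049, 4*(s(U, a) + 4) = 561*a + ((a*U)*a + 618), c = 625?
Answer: -1695802078707/46 ≈ -3.6865e+10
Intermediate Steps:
s(U, a) = 301/2 + 561*a/4 + U*a²/4 (s(U, a) = -4 + (561*a + ((a*U)*a + 618))/4 = -4 + (561*a + ((U*a)*a + 618))/4 = -4 + (561*a + (U*a² + 618))/4 = -4 + (561*a + (618 + U*a²))/4 = -4 + (618 + 561*a + U*a²)/4 = -4 + (309/2 + 561*a/4 + U*a²/4) = 301/2 + 561*a/4 + U*a²/4)
(O + 243796)*((23324 + 205207) + s(1/(-671 + c), 426)) = (-372049 + 243796)*((23324 + 205207) + (301/2 + (561/4)*426 + (¼)*426²/(-671 + 625))) = -128253*(228531 + (301/2 + 119493/2 + (¼)*181476/(-46))) = -128253*(228531 + (301/2 + 119493/2 + (¼)*(-1/46)*181476)) = -128253*(228531 + (301/2 + 119493/2 - 45369/46)) = -128253*(228531 + 2709893/46) = -128253*13222319/46 = -1695802078707/46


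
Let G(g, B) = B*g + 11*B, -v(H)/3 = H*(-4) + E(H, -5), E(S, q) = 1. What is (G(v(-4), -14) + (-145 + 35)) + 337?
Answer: 787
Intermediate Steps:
v(H) = -3 + 12*H (v(H) = -3*(H*(-4) + 1) = -3*(-4*H + 1) = -3*(1 - 4*H) = -3 + 12*H)
G(g, B) = 11*B + B*g
(G(v(-4), -14) + (-145 + 35)) + 337 = (-14*(11 + (-3 + 12*(-4))) + (-145 + 35)) + 337 = (-14*(11 + (-3 - 48)) - 110) + 337 = (-14*(11 - 51) - 110) + 337 = (-14*(-40) - 110) + 337 = (560 - 110) + 337 = 450 + 337 = 787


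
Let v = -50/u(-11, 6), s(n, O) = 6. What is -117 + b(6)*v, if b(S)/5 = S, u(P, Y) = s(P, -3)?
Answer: -367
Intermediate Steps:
u(P, Y) = 6
b(S) = 5*S
v = -25/3 (v = -50/6 = -50*⅙ = -25/3 ≈ -8.3333)
-117 + b(6)*v = -117 + (5*6)*(-25/3) = -117 + 30*(-25/3) = -117 - 250 = -367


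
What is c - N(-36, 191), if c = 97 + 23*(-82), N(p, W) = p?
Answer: -1753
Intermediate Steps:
c = -1789 (c = 97 - 1886 = -1789)
c - N(-36, 191) = -1789 - 1*(-36) = -1789 + 36 = -1753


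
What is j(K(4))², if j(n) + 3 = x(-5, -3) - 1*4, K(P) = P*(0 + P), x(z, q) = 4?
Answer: 9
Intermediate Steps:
K(P) = P² (K(P) = P*P = P²)
j(n) = -3 (j(n) = -3 + (4 - 1*4) = -3 + (4 - 4) = -3 + 0 = -3)
j(K(4))² = (-3)² = 9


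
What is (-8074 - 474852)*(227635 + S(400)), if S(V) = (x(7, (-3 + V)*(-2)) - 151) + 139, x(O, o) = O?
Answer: -109928445380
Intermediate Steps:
S(V) = -5 (S(V) = (7 - 151) + 139 = -144 + 139 = -5)
(-8074 - 474852)*(227635 + S(400)) = (-8074 - 474852)*(227635 - 5) = -482926*227630 = -109928445380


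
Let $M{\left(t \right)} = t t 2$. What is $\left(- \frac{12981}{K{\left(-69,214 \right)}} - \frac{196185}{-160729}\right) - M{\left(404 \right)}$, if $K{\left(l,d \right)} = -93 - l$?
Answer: $- \frac{419039667561}{1285832} \approx -3.2589 \cdot 10^{5}$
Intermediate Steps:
$M{\left(t \right)} = 2 t^{2}$ ($M{\left(t \right)} = t^{2} \cdot 2 = 2 t^{2}$)
$\left(- \frac{12981}{K{\left(-69,214 \right)}} - \frac{196185}{-160729}\right) - M{\left(404 \right)} = \left(- \frac{12981}{-93 - -69} - \frac{196185}{-160729}\right) - 2 \cdot 404^{2} = \left(- \frac{12981}{-93 + 69} - - \frac{196185}{160729}\right) - 2 \cdot 163216 = \left(- \frac{12981}{-24} + \frac{196185}{160729}\right) - 326432 = \left(\left(-12981\right) \left(- \frac{1}{24}\right) + \frac{196185}{160729}\right) - 326432 = \left(\frac{4327}{8} + \frac{196185}{160729}\right) - 326432 = \frac{697043863}{1285832} - 326432 = - \frac{419039667561}{1285832}$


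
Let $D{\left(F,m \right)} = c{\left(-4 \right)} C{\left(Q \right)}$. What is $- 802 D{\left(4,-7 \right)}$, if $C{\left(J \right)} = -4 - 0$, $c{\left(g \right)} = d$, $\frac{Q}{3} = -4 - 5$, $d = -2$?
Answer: $-6416$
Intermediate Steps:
$Q = -27$ ($Q = 3 \left(-4 - 5\right) = 3 \left(-9\right) = -27$)
$c{\left(g \right)} = -2$
$C{\left(J \right)} = -4$ ($C{\left(J \right)} = -4 + 0 = -4$)
$D{\left(F,m \right)} = 8$ ($D{\left(F,m \right)} = \left(-2\right) \left(-4\right) = 8$)
$- 802 D{\left(4,-7 \right)} = \left(-802\right) 8 = -6416$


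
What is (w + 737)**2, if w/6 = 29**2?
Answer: 33443089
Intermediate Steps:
w = 5046 (w = 6*29**2 = 6*841 = 5046)
(w + 737)**2 = (5046 + 737)**2 = 5783**2 = 33443089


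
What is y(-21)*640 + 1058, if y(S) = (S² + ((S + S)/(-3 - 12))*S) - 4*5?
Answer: 232866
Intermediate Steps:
y(S) = -20 + 13*S²/15 (y(S) = (S² + ((2*S)/(-15))*S) - 20 = (S² + ((2*S)*(-1/15))*S) - 20 = (S² + (-2*S/15)*S) - 20 = (S² - 2*S²/15) - 20 = 13*S²/15 - 20 = -20 + 13*S²/15)
y(-21)*640 + 1058 = (-20 + (13/15)*(-21)²)*640 + 1058 = (-20 + (13/15)*441)*640 + 1058 = (-20 + 1911/5)*640 + 1058 = (1811/5)*640 + 1058 = 231808 + 1058 = 232866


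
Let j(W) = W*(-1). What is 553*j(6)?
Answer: -3318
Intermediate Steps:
j(W) = -W
553*j(6) = 553*(-1*6) = 553*(-6) = -3318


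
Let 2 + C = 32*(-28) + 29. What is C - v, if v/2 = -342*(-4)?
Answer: -3605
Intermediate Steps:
v = 2736 (v = 2*(-342*(-4)) = 2*1368 = 2736)
C = -869 (C = -2 + (32*(-28) + 29) = -2 + (-896 + 29) = -2 - 867 = -869)
C - v = -869 - 1*2736 = -869 - 2736 = -3605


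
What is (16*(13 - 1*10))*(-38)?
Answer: -1824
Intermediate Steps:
(16*(13 - 1*10))*(-38) = (16*(13 - 10))*(-38) = (16*3)*(-38) = 48*(-38) = -1824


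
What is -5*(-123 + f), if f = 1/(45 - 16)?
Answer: 17830/29 ≈ 614.83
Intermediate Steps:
f = 1/29 ≈ 0.034483
-5*(-123 + f) = -5*(-123 + 1/29) = -5*(-3566/29) = 17830/29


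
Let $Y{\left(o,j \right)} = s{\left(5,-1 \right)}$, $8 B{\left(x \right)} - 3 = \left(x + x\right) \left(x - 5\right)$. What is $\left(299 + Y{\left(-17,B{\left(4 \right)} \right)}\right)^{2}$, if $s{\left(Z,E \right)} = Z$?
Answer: $92416$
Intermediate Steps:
$B{\left(x \right)} = \frac{3}{8} + \frac{x \left(-5 + x\right)}{4}$ ($B{\left(x \right)} = \frac{3}{8} + \frac{\left(x + x\right) \left(x - 5\right)}{8} = \frac{3}{8} + \frac{2 x \left(-5 + x\right)}{8} = \frac{3}{8} + \frac{x \left(-5 + x\right)}{4}$)
$Y{\left(o,j \right)} = 5$
$\left(299 + Y{\left(-17,B{\left(4 \right)} \right)}\right)^{2} = \left(299 + 5\right)^{2} = 304^{2} = 92416$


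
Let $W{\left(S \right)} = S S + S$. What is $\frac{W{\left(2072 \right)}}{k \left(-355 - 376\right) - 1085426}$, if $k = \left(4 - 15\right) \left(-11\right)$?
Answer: $- \frac{4295256}{1173877} \approx -3.659$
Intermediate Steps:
$k = 121$ ($k = \left(-11\right) \left(-11\right) = 121$)
$W{\left(S \right)} = S + S^{2}$ ($W{\left(S \right)} = S^{2} + S = S + S^{2}$)
$\frac{W{\left(2072 \right)}}{k \left(-355 - 376\right) - 1085426} = \frac{2072 \left(1 + 2072\right)}{121 \left(-355 - 376\right) - 1085426} = \frac{2072 \cdot 2073}{121 \left(-731\right) - 1085426} = \frac{4295256}{-88451 - 1085426} = \frac{4295256}{-1173877} = 4295256 \left(- \frac{1}{1173877}\right) = - \frac{4295256}{1173877}$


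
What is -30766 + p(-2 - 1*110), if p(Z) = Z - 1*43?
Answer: -30921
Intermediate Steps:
p(Z) = -43 + Z (p(Z) = Z - 43 = -43 + Z)
-30766 + p(-2 - 1*110) = -30766 + (-43 + (-2 - 1*110)) = -30766 + (-43 + (-2 - 110)) = -30766 + (-43 - 112) = -30766 - 155 = -30921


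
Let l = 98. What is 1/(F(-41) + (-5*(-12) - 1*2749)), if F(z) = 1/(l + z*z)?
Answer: -1779/4783730 ≈ -0.00037189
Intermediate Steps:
F(z) = 1/(98 + z²) (F(z) = 1/(98 + z*z) = 1/(98 + z²))
1/(F(-41) + (-5*(-12) - 1*2749)) = 1/(1/(98 + (-41)²) + (-5*(-12) - 1*2749)) = 1/(1/(98 + 1681) + (60 - 2749)) = 1/(1/1779 - 2689) = 1/(-4783730/1779) = -1779/4783730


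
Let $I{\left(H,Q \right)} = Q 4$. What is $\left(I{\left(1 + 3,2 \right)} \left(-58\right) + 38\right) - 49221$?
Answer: $-49647$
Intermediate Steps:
$I{\left(H,Q \right)} = 4 Q$
$\left(I{\left(1 + 3,2 \right)} \left(-58\right) + 38\right) - 49221 = \left(4 \cdot 2 \left(-58\right) + 38\right) - 49221 = \left(8 \left(-58\right) + 38\right) - 49221 = \left(-464 + 38\right) - 49221 = -426 - 49221 = -49647$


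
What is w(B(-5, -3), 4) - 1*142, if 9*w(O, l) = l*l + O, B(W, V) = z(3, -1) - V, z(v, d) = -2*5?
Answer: -141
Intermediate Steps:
z(v, d) = -10
B(W, V) = -10 - V
w(O, l) = O/9 + l**2/9 (w(O, l) = (l*l + O)/9 = (l**2 + O)/9 = (O + l**2)/9 = O/9 + l**2/9)
w(B(-5, -3), 4) - 1*142 = ((-10 - 1*(-3))/9 + (1/9)*4**2) - 1*142 = ((-10 + 3)/9 + (1/9)*16) - 142 = ((1/9)*(-7) + 16/9) - 142 = (-7/9 + 16/9) - 142 = 1 - 142 = -141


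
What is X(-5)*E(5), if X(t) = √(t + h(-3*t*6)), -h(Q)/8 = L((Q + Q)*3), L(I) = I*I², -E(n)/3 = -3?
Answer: 9*I*√1259712005 ≈ 3.1943e+5*I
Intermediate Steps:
E(n) = 9 (E(n) = -3*(-3) = 9)
L(I) = I³
h(Q) = -1728*Q³ (h(Q) = -8*27*(Q + Q)³ = -8*216*Q³ = -1728*Q³)
X(t) = √(t + 10077696*t³) (X(t) = √(t - 1728*(-5832*t³)) = √(t - (-10077696)*t³) = √(t + 10077696*t³))
X(-5)*E(5) = √(-5 + 10077696*(-5)³)*9 = √(-5 + 10077696*(-125))*9 = √(-5 - 1259712000)*9 = √(-1259712005)*9 = (I*√1259712005)*9 = 9*I*√1259712005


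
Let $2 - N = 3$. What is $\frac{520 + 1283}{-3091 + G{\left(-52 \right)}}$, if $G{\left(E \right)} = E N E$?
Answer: $- \frac{1803}{5795} \approx -0.31113$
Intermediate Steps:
$N = -1$ ($N = 2 - 3 = -1$)
$G{\left(E \right)} = - E^{2}$ ($G{\left(E \right)} = E \left(-1\right) E = - E E = - E^{2}$)
$\frac{520 + 1283}{-3091 + G{\left(-52 \right)}} = \frac{520 + 1283}{-3091 - \left(-52\right)^{2}} = \frac{1803}{-3091 - 2704} = \frac{1803}{-5795} = 1803 \left(- \frac{1}{5795}\right) = - \frac{1803}{5795}$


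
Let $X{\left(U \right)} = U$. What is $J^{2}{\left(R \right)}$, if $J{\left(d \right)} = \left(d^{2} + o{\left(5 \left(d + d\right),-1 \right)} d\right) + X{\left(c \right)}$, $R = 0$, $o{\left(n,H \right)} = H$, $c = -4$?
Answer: $16$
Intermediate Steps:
$J{\left(d \right)} = -4 + d^{2} - d$ ($J{\left(d \right)} = \left(d^{2} - d\right) - 4 = -4 + d^{2} - d$)
$J^{2}{\left(R \right)} = \left(-4 + 0^{2} - 0\right)^{2} = \left(-4 + 0 + 0\right)^{2} = \left(-4\right)^{2} = 16$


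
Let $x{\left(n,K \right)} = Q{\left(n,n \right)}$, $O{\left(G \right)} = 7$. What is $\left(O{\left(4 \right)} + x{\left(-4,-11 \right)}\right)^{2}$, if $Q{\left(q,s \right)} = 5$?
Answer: $144$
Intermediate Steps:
$x{\left(n,K \right)} = 5$
$\left(O{\left(4 \right)} + x{\left(-4,-11 \right)}\right)^{2} = \left(7 + 5\right)^{2} = 12^{2} = 144$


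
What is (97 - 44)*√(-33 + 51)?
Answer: 159*√2 ≈ 224.86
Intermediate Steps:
(97 - 44)*√(-33 + 51) = 53*√18 = 53*(3*√2) = 159*√2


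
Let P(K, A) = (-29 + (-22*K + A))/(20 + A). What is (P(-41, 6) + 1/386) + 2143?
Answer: 5461617/2509 ≈ 2176.8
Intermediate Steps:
P(K, A) = (-29 + A - 22*K)/(20 + A) (P(K, A) = (-29 + (A - 22*K))/(20 + A) = (-29 + A - 22*K)/(20 + A))
(P(-41, 6) + 1/386) + 2143 = ((-29 + 6 - 22*(-41))/(20 + 6) + 1/386) + 2143 = ((-29 + 6 + 902)/26 + 1/386) + 2143 = ((1/26)*879 + 1/386) + 2143 = (879/26 + 1/386) + 2143 = 84830/2509 + 2143 = 5461617/2509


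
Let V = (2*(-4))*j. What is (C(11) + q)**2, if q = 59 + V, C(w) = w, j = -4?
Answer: 10404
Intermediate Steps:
V = 32 (V = (2*(-4))*(-4) = -8*(-4) = 32)
q = 91 (q = 59 + 32 = 91)
(C(11) + q)**2 = (11 + 91)**2 = 102**2 = 10404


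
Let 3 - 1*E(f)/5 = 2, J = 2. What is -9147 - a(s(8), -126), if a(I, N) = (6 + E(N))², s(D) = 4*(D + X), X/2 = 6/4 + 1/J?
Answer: -9268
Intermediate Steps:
E(f) = 5 (E(f) = 15 - 5*2 = 15 - 10 = 5)
X = 4 (X = 2*(6/4 + 1/2) = 2*(6*(¼) + 1*(½)) = 2*(3/2 + ½) = 2*2 = 4)
s(D) = 16 + 4*D (s(D) = 4*(D + 4) = 4*(4 + D) = 16 + 4*D)
a(I, N) = 121 (a(I, N) = (6 + 5)² = 11² = 121)
-9147 - a(s(8), -126) = -9147 - 1*121 = -9147 - 121 = -9268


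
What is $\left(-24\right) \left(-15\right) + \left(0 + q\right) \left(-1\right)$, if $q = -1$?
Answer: $361$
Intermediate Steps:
$\left(-24\right) \left(-15\right) + \left(0 + q\right) \left(-1\right) = \left(-24\right) \left(-15\right) + \left(0 - 1\right) \left(-1\right) = 360 - -1 = 360 + 1 = 361$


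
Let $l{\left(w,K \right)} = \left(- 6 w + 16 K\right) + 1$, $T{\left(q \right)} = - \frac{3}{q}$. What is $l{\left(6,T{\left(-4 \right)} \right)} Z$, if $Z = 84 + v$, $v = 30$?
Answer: $-2622$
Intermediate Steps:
$l{\left(w,K \right)} = 1 - 6 w + 16 K$
$Z = 114$ ($Z = 84 + 30 = 114$)
$l{\left(6,T{\left(-4 \right)} \right)} Z = \left(1 - 36 + 16 \left(- \frac{3}{-4}\right)\right) 114 = \left(1 - 36 + 16 \left(\left(-3\right) \left(- \frac{1}{4}\right)\right)\right) 114 = \left(1 - 36 + 16 \cdot \frac{3}{4}\right) 114 = \left(1 - 36 + 12\right) 114 = \left(-23\right) 114 = -2622$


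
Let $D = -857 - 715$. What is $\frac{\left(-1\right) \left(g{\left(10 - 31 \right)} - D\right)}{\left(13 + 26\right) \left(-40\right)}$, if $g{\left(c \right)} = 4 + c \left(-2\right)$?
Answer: $\frac{809}{780} \approx 1.0372$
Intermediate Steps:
$D = -1572$
$g{\left(c \right)} = 4 - 2 c$
$\frac{\left(-1\right) \left(g{\left(10 - 31 \right)} - D\right)}{\left(13 + 26\right) \left(-40\right)} = \frac{\left(-1\right) \left(\left(4 - 2 \left(10 - 31\right)\right) - -1572\right)}{\left(13 + 26\right) \left(-40\right)} = \frac{\left(-1\right) \left(\left(4 - 2 \left(10 - 31\right)\right) + 1572\right)}{39 \left(-40\right)} = \frac{\left(-1\right) \left(\left(4 - -42\right) + 1572\right)}{-1560} = - (\left(4 + 42\right) + 1572) \left(- \frac{1}{1560}\right) = - (46 + 1572) \left(- \frac{1}{1560}\right) = \left(-1\right) 1618 \left(- \frac{1}{1560}\right) = \left(-1618\right) \left(- \frac{1}{1560}\right) = \frac{809}{780}$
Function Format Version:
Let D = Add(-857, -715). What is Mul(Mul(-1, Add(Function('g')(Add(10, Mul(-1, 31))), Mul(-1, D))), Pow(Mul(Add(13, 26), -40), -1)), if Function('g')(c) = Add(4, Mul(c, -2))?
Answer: Rational(809, 780) ≈ 1.0372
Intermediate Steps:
D = -1572
Function('g')(c) = Add(4, Mul(-2, c))
Mul(Mul(-1, Add(Function('g')(Add(10, Mul(-1, 31))), Mul(-1, D))), Pow(Mul(Add(13, 26), -40), -1)) = Mul(Mul(-1, Add(Add(4, Mul(-2, Add(10, Mul(-1, 31)))), Mul(-1, -1572))), Pow(Mul(Add(13, 26), -40), -1)) = Mul(Mul(-1, Add(Add(4, Mul(-2, Add(10, -31))), 1572)), Pow(Mul(39, -40), -1)) = Mul(Mul(-1, Add(Add(4, Mul(-2, -21)), 1572)), Pow(-1560, -1)) = Mul(Mul(-1, Add(Add(4, 42), 1572)), Rational(-1, 1560)) = Mul(Mul(-1, Add(46, 1572)), Rational(-1, 1560)) = Mul(Mul(-1, 1618), Rational(-1, 1560)) = Mul(-1618, Rational(-1, 1560)) = Rational(809, 780)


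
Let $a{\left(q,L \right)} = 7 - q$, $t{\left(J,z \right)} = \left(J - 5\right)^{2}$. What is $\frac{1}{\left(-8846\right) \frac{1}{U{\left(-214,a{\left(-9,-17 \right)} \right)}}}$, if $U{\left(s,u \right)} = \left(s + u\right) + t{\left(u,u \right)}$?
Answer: $\frac{77}{8846} \approx 0.0087045$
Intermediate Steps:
$t{\left(J,z \right)} = \left(-5 + J\right)^{2}$
$U{\left(s,u \right)} = s + u + \left(-5 + u\right)^{2}$ ($U{\left(s,u \right)} = \left(s + u\right) + \left(-5 + u\right)^{2} = s + u + \left(-5 + u\right)^{2}$)
$\frac{1}{\left(-8846\right) \frac{1}{U{\left(-214,a{\left(-9,-17 \right)} \right)}}} = \frac{1}{\left(-8846\right) \frac{1}{-214 + \left(7 - -9\right) + \left(-5 + \left(7 - -9\right)\right)^{2}}} = \frac{1}{\left(-8846\right) \frac{1}{-214 + \left(7 + 9\right) + \left(-5 + \left(7 + 9\right)\right)^{2}}} = \frac{1}{\left(-8846\right) \frac{1}{-214 + 16 + \left(-5 + 16\right)^{2}}} = \frac{1}{\left(-8846\right) \frac{1}{-214 + 16 + 11^{2}}} = \frac{1}{\left(-8846\right) \frac{1}{-214 + 16 + 121}} = \frac{1}{\left(-8846\right) \frac{1}{-77}} = \frac{1}{\left(-8846\right) \left(- \frac{1}{77}\right)} = \frac{1}{\frac{8846}{77}} = \frac{77}{8846}$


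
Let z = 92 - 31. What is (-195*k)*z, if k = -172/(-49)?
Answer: -2045940/49 ≈ -41754.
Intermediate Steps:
z = 61
k = 172/49 (k = -172*(-1/49) = 172/49 ≈ 3.5102)
(-195*k)*z = -195*172/49*61 = -33540/49*61 = -2045940/49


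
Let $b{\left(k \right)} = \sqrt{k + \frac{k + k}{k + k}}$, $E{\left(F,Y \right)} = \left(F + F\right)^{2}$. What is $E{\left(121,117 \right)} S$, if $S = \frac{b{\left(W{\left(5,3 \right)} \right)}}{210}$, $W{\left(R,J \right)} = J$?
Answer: $\frac{58564}{105} \approx 557.75$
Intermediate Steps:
$E{\left(F,Y \right)} = 4 F^{2}$ ($E{\left(F,Y \right)} = \left(2 F\right)^{2} = 4 F^{2}$)
$b{\left(k \right)} = \sqrt{1 + k}$ ($b{\left(k \right)} = \sqrt{k + \frac{2 k}{2 k}} = \sqrt{k + 2 k \frac{1}{2 k}} = \sqrt{k + 1} = \sqrt{1 + k}$)
$S = \frac{1}{105}$ ($S = \frac{\sqrt{1 + 3}}{210} = \sqrt{4} \cdot \frac{1}{210} = 2 \cdot \frac{1}{210} = \frac{1}{105} \approx 0.0095238$)
$E{\left(121,117 \right)} S = 4 \cdot 121^{2} \cdot \frac{1}{105} = 4 \cdot 14641 \cdot \frac{1}{105} = 58564 \cdot \frac{1}{105} = \frac{58564}{105}$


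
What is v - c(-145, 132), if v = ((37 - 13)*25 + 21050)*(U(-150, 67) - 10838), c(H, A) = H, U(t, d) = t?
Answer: -237890055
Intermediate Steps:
v = -237890200 (v = ((37 - 13)*25 + 21050)*(-150 - 10838) = (24*25 + 21050)*(-10988) = (600 + 21050)*(-10988) = 21650*(-10988) = -237890200)
v - c(-145, 132) = -237890200 - 1*(-145) = -237890200 + 145 = -237890055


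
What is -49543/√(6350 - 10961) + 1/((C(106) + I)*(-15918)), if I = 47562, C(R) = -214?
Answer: -1/753685464 + 49543*I*√4611/4611 ≈ -1.3268e-9 + 729.6*I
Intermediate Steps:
-49543/√(6350 - 10961) + 1/((C(106) + I)*(-15918)) = -49543/√(6350 - 10961) + 1/((-214 + 47562)*(-15918)) = -49543*(-I*√4611/4611) - 1/15918/47348 = -49543*(-I*√4611/4611) + (1/47348)*(-1/15918) = -(-49543)*I*√4611/4611 - 1/753685464 = 49543*I*√4611/4611 - 1/753685464 = -1/753685464 + 49543*I*√4611/4611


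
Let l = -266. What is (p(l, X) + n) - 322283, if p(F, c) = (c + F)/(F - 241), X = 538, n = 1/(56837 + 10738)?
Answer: -3680534386156/11420175 ≈ -3.2228e+5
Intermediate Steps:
n = 1/67575 ≈ 1.4798e-5
p(F, c) = (F + c)/(-241 + F)
(p(l, X) + n) - 322283 = ((-266 + 538)/(-241 - 266) + 1/67575) - 322283 = (272/(-507) + 1/67575) - 322283 = (-1/507*272 + 1/67575) - 322283 = (-272/507 + 1/67575) - 322283 = -6126631/11420175 - 322283 = -3680534386156/11420175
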